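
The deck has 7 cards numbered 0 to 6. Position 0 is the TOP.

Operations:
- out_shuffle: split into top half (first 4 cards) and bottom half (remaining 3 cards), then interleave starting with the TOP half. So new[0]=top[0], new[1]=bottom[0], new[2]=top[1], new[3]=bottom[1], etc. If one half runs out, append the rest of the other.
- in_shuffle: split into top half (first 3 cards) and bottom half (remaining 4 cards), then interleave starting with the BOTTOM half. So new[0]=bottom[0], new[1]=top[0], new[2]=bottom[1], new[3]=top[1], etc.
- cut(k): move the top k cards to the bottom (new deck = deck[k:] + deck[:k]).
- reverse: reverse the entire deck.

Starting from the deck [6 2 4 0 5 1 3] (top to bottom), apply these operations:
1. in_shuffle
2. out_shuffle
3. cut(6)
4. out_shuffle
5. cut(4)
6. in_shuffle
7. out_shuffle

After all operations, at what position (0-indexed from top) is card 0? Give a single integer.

Answer: 1

Derivation:
After op 1 (in_shuffle): [0 6 5 2 1 4 3]
After op 2 (out_shuffle): [0 1 6 4 5 3 2]
After op 3 (cut(6)): [2 0 1 6 4 5 3]
After op 4 (out_shuffle): [2 4 0 5 1 3 6]
After op 5 (cut(4)): [1 3 6 2 4 0 5]
After op 6 (in_shuffle): [2 1 4 3 0 6 5]
After op 7 (out_shuffle): [2 0 1 6 4 5 3]
Card 0 is at position 1.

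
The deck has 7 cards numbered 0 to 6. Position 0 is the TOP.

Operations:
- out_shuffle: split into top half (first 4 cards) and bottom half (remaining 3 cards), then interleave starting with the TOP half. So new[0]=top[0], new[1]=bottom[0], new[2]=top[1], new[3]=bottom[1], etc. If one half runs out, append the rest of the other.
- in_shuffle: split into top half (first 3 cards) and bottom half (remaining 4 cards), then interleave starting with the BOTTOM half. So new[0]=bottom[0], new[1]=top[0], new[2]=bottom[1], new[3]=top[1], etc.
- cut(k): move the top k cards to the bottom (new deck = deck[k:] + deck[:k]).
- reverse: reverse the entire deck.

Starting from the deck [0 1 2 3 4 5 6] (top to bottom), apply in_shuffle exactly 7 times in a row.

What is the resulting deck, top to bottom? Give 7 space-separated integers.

After op 1 (in_shuffle): [3 0 4 1 5 2 6]
After op 2 (in_shuffle): [1 3 5 0 2 4 6]
After op 3 (in_shuffle): [0 1 2 3 4 5 6]
After op 4 (in_shuffle): [3 0 4 1 5 2 6]
After op 5 (in_shuffle): [1 3 5 0 2 4 6]
After op 6 (in_shuffle): [0 1 2 3 4 5 6]
After op 7 (in_shuffle): [3 0 4 1 5 2 6]

Answer: 3 0 4 1 5 2 6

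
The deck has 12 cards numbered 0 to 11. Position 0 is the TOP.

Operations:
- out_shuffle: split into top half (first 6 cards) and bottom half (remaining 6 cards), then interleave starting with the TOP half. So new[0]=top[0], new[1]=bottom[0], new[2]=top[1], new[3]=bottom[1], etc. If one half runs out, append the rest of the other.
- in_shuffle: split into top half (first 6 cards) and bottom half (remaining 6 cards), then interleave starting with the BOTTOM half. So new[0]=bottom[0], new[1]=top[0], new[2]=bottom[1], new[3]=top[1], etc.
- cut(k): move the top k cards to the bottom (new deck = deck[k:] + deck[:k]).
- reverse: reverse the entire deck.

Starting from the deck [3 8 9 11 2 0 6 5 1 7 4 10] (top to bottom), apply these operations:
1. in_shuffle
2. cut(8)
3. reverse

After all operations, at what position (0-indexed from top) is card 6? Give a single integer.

Answer: 7

Derivation:
After op 1 (in_shuffle): [6 3 5 8 1 9 7 11 4 2 10 0]
After op 2 (cut(8)): [4 2 10 0 6 3 5 8 1 9 7 11]
After op 3 (reverse): [11 7 9 1 8 5 3 6 0 10 2 4]
Card 6 is at position 7.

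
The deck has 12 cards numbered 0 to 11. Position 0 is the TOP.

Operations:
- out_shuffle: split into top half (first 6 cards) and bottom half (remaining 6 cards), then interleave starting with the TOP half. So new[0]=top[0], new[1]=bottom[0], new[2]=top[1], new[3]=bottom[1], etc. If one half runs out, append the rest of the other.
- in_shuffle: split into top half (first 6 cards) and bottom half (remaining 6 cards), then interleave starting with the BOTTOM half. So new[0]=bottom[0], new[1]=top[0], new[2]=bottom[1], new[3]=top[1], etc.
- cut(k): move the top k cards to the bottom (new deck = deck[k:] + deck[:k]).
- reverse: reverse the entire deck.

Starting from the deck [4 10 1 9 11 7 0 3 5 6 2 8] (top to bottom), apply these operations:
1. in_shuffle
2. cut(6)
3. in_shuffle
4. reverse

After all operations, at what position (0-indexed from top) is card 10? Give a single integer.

After op 1 (in_shuffle): [0 4 3 10 5 1 6 9 2 11 8 7]
After op 2 (cut(6)): [6 9 2 11 8 7 0 4 3 10 5 1]
After op 3 (in_shuffle): [0 6 4 9 3 2 10 11 5 8 1 7]
After op 4 (reverse): [7 1 8 5 11 10 2 3 9 4 6 0]
Card 10 is at position 5.

Answer: 5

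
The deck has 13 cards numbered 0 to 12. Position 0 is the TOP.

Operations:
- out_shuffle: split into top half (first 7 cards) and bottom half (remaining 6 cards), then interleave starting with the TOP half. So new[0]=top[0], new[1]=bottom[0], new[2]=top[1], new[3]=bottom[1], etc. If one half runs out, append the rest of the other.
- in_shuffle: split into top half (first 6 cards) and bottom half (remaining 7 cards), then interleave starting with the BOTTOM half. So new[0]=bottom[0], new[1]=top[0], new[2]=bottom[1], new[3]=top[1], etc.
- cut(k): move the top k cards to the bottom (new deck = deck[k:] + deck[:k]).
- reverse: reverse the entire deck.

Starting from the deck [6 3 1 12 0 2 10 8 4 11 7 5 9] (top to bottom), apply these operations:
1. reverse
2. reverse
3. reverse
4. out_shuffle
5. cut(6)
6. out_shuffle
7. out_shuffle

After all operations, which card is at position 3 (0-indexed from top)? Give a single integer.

After op 1 (reverse): [9 5 7 11 4 8 10 2 0 12 1 3 6]
After op 2 (reverse): [6 3 1 12 0 2 10 8 4 11 7 5 9]
After op 3 (reverse): [9 5 7 11 4 8 10 2 0 12 1 3 6]
After op 4 (out_shuffle): [9 2 5 0 7 12 11 1 4 3 8 6 10]
After op 5 (cut(6)): [11 1 4 3 8 6 10 9 2 5 0 7 12]
After op 6 (out_shuffle): [11 9 1 2 4 5 3 0 8 7 6 12 10]
After op 7 (out_shuffle): [11 0 9 8 1 7 2 6 4 12 5 10 3]
Position 3: card 8.

Answer: 8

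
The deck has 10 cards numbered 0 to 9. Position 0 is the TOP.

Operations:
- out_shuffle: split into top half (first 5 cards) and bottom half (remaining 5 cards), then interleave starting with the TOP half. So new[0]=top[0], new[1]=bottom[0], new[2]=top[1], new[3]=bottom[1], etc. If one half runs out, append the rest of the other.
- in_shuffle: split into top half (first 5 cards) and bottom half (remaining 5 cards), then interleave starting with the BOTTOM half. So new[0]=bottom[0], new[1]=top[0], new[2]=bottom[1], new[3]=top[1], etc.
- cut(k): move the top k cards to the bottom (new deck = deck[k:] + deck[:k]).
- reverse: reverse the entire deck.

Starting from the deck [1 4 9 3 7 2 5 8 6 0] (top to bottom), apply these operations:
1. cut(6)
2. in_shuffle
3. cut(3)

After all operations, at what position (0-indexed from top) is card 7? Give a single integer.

After op 1 (cut(6)): [5 8 6 0 1 4 9 3 7 2]
After op 2 (in_shuffle): [4 5 9 8 3 6 7 0 2 1]
After op 3 (cut(3)): [8 3 6 7 0 2 1 4 5 9]
Card 7 is at position 3.

Answer: 3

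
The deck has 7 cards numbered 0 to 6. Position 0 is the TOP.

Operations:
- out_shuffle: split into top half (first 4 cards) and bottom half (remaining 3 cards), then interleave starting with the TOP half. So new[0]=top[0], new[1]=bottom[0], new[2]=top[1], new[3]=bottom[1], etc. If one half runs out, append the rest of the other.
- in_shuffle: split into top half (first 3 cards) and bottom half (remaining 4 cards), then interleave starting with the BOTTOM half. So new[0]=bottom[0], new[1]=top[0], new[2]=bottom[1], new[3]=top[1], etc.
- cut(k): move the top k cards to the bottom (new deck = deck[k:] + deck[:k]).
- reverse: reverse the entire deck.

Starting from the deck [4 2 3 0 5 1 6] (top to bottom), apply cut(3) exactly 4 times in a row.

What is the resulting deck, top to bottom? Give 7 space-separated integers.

After op 1 (cut(3)): [0 5 1 6 4 2 3]
After op 2 (cut(3)): [6 4 2 3 0 5 1]
After op 3 (cut(3)): [3 0 5 1 6 4 2]
After op 4 (cut(3)): [1 6 4 2 3 0 5]

Answer: 1 6 4 2 3 0 5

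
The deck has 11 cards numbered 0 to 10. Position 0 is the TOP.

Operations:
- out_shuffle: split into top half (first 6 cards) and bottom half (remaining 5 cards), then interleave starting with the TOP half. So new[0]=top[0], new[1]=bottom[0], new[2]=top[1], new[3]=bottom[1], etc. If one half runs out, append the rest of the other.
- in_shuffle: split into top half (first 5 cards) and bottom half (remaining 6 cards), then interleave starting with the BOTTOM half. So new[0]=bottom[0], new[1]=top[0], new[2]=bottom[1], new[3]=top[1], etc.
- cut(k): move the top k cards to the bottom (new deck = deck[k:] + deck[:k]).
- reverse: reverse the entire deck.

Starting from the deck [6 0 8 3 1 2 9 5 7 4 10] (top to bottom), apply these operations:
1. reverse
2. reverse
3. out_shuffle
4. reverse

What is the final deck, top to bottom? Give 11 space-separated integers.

Answer: 2 10 1 4 3 7 8 5 0 9 6

Derivation:
After op 1 (reverse): [10 4 7 5 9 2 1 3 8 0 6]
After op 2 (reverse): [6 0 8 3 1 2 9 5 7 4 10]
After op 3 (out_shuffle): [6 9 0 5 8 7 3 4 1 10 2]
After op 4 (reverse): [2 10 1 4 3 7 8 5 0 9 6]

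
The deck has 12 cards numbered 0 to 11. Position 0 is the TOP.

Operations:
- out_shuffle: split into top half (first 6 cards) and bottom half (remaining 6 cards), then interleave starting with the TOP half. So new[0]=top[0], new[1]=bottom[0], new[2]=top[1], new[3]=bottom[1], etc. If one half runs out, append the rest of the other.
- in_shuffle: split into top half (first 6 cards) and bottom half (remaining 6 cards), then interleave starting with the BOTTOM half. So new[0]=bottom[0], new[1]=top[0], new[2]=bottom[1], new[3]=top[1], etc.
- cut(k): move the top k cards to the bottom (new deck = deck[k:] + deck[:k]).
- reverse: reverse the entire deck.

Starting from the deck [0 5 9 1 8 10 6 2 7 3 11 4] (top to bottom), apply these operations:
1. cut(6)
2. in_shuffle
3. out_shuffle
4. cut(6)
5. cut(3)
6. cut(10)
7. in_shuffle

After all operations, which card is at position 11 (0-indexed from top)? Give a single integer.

After op 1 (cut(6)): [6 2 7 3 11 4 0 5 9 1 8 10]
After op 2 (in_shuffle): [0 6 5 2 9 7 1 3 8 11 10 4]
After op 3 (out_shuffle): [0 1 6 3 5 8 2 11 9 10 7 4]
After op 4 (cut(6)): [2 11 9 10 7 4 0 1 6 3 5 8]
After op 5 (cut(3)): [10 7 4 0 1 6 3 5 8 2 11 9]
After op 6 (cut(10)): [11 9 10 7 4 0 1 6 3 5 8 2]
After op 7 (in_shuffle): [1 11 6 9 3 10 5 7 8 4 2 0]
Position 11: card 0.

Answer: 0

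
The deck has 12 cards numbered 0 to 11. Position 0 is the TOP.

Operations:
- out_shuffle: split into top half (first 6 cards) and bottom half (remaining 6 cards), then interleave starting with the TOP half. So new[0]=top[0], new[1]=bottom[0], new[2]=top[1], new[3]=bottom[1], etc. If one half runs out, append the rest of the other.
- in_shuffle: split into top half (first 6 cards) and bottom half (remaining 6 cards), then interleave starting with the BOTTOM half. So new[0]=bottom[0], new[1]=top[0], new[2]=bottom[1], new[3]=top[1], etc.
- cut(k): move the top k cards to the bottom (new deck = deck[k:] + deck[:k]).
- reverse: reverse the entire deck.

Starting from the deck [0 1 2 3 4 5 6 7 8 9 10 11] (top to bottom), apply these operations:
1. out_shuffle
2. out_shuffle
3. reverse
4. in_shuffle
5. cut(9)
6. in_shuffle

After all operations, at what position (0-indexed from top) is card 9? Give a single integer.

After op 1 (out_shuffle): [0 6 1 7 2 8 3 9 4 10 5 11]
After op 2 (out_shuffle): [0 3 6 9 1 4 7 10 2 5 8 11]
After op 3 (reverse): [11 8 5 2 10 7 4 1 9 6 3 0]
After op 4 (in_shuffle): [4 11 1 8 9 5 6 2 3 10 0 7]
After op 5 (cut(9)): [10 0 7 4 11 1 8 9 5 6 2 3]
After op 6 (in_shuffle): [8 10 9 0 5 7 6 4 2 11 3 1]
Card 9 is at position 2.

Answer: 2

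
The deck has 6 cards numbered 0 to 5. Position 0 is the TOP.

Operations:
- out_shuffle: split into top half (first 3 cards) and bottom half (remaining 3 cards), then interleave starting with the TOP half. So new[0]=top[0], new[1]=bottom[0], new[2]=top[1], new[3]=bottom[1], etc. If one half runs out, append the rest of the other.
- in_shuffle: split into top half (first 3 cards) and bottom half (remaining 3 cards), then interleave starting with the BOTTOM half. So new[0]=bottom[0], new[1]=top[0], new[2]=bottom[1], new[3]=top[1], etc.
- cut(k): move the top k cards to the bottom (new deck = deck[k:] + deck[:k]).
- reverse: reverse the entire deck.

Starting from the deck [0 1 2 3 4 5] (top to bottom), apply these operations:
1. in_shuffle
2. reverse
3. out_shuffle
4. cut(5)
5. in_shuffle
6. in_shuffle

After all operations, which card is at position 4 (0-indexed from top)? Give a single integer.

Answer: 4

Derivation:
After op 1 (in_shuffle): [3 0 4 1 5 2]
After op 2 (reverse): [2 5 1 4 0 3]
After op 3 (out_shuffle): [2 4 5 0 1 3]
After op 4 (cut(5)): [3 2 4 5 0 1]
After op 5 (in_shuffle): [5 3 0 2 1 4]
After op 6 (in_shuffle): [2 5 1 3 4 0]
Position 4: card 4.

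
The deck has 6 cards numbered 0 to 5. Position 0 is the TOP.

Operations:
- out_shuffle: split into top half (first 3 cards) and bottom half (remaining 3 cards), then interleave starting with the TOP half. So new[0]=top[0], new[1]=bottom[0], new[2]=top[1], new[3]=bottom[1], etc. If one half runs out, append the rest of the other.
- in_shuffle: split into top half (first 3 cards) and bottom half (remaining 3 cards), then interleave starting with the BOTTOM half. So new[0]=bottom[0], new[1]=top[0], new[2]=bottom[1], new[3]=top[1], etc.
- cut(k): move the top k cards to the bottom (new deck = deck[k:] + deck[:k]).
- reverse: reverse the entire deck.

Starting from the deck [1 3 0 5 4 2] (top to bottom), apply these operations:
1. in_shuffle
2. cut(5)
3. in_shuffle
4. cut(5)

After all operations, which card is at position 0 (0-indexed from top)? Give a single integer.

After op 1 (in_shuffle): [5 1 4 3 2 0]
After op 2 (cut(5)): [0 5 1 4 3 2]
After op 3 (in_shuffle): [4 0 3 5 2 1]
After op 4 (cut(5)): [1 4 0 3 5 2]
Position 0: card 1.

Answer: 1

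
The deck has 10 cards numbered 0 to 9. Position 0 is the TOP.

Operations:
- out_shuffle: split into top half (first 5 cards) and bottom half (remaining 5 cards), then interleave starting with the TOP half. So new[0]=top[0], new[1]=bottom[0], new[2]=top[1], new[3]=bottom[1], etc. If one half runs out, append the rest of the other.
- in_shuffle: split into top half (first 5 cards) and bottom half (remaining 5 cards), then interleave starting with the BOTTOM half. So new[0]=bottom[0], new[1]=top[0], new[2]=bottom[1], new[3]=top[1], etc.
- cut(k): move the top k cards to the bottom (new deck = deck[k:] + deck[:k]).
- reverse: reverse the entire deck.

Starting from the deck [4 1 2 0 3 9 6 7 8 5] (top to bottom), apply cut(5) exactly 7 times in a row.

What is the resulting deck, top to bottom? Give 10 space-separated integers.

Answer: 9 6 7 8 5 4 1 2 0 3

Derivation:
After op 1 (cut(5)): [9 6 7 8 5 4 1 2 0 3]
After op 2 (cut(5)): [4 1 2 0 3 9 6 7 8 5]
After op 3 (cut(5)): [9 6 7 8 5 4 1 2 0 3]
After op 4 (cut(5)): [4 1 2 0 3 9 6 7 8 5]
After op 5 (cut(5)): [9 6 7 8 5 4 1 2 0 3]
After op 6 (cut(5)): [4 1 2 0 3 9 6 7 8 5]
After op 7 (cut(5)): [9 6 7 8 5 4 1 2 0 3]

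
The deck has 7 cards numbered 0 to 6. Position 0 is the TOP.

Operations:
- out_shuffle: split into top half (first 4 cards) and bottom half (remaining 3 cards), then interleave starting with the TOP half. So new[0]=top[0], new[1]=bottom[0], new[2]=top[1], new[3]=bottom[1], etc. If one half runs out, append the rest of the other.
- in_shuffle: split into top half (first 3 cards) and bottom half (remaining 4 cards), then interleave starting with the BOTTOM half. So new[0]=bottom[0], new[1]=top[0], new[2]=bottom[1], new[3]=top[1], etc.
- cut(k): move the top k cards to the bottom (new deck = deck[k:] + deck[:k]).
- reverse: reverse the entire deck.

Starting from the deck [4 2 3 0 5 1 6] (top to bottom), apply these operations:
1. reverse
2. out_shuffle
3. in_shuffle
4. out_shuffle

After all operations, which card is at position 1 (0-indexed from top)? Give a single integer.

After op 1 (reverse): [6 1 5 0 3 2 4]
After op 2 (out_shuffle): [6 3 1 2 5 4 0]
After op 3 (in_shuffle): [2 6 5 3 4 1 0]
After op 4 (out_shuffle): [2 4 6 1 5 0 3]
Position 1: card 4.

Answer: 4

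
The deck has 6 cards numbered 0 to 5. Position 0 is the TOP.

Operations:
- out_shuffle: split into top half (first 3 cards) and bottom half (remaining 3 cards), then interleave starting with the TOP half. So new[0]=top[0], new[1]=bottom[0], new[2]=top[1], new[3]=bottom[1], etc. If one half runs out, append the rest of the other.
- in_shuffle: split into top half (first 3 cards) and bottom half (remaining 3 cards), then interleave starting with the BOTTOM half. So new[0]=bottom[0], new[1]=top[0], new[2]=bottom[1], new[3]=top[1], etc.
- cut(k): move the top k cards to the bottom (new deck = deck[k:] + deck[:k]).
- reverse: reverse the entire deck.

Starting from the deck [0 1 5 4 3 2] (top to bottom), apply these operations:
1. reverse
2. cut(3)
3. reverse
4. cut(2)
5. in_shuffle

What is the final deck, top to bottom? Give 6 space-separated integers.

After op 1 (reverse): [2 3 4 5 1 0]
After op 2 (cut(3)): [5 1 0 2 3 4]
After op 3 (reverse): [4 3 2 0 1 5]
After op 4 (cut(2)): [2 0 1 5 4 3]
After op 5 (in_shuffle): [5 2 4 0 3 1]

Answer: 5 2 4 0 3 1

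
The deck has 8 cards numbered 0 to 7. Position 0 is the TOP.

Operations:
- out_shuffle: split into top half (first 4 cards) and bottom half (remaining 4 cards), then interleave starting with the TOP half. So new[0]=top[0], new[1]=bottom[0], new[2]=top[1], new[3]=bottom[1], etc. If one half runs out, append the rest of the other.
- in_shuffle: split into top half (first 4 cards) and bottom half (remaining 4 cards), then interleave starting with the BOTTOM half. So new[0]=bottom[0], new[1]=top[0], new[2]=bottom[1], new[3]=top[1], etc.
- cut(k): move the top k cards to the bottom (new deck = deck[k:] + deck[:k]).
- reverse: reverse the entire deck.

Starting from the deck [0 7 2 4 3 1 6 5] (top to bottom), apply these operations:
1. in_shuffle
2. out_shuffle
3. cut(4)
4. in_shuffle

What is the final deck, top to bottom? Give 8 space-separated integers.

Answer: 3 1 6 5 0 7 2 4

Derivation:
After op 1 (in_shuffle): [3 0 1 7 6 2 5 4]
After op 2 (out_shuffle): [3 6 0 2 1 5 7 4]
After op 3 (cut(4)): [1 5 7 4 3 6 0 2]
After op 4 (in_shuffle): [3 1 6 5 0 7 2 4]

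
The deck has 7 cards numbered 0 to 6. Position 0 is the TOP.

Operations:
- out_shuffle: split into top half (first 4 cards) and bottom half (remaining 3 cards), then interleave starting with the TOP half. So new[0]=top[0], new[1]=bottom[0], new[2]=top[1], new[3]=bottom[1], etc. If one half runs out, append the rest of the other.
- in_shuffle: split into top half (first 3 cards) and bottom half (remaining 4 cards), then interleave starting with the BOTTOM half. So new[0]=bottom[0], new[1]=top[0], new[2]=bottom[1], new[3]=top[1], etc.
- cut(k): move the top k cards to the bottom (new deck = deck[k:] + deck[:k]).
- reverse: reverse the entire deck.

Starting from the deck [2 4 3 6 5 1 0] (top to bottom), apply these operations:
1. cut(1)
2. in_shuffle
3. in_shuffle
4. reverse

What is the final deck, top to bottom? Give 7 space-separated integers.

Answer: 2 1 6 4 0 5 3

Derivation:
After op 1 (cut(1)): [4 3 6 5 1 0 2]
After op 2 (in_shuffle): [5 4 1 3 0 6 2]
After op 3 (in_shuffle): [3 5 0 4 6 1 2]
After op 4 (reverse): [2 1 6 4 0 5 3]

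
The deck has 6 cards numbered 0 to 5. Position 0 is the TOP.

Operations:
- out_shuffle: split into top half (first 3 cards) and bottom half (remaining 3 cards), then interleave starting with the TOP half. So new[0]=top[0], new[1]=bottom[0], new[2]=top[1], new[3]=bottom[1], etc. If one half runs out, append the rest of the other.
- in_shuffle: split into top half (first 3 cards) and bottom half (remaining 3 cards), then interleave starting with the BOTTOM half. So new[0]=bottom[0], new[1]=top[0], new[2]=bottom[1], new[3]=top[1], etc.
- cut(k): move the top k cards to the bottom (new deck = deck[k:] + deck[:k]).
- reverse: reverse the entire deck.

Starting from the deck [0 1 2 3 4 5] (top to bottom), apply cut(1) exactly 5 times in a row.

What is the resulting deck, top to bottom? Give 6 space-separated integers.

After op 1 (cut(1)): [1 2 3 4 5 0]
After op 2 (cut(1)): [2 3 4 5 0 1]
After op 3 (cut(1)): [3 4 5 0 1 2]
After op 4 (cut(1)): [4 5 0 1 2 3]
After op 5 (cut(1)): [5 0 1 2 3 4]

Answer: 5 0 1 2 3 4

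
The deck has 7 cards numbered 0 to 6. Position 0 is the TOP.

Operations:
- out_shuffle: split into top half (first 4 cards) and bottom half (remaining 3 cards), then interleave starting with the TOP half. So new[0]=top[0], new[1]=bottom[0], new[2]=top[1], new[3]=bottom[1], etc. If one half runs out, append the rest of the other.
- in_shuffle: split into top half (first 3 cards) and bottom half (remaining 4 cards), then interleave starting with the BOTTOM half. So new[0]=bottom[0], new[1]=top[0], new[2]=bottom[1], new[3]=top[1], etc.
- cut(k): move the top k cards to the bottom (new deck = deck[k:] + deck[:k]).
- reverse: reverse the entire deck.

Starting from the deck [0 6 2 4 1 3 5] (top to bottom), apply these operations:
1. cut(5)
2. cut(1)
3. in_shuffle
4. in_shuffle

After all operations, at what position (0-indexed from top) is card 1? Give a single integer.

After op 1 (cut(5)): [3 5 0 6 2 4 1]
After op 2 (cut(1)): [5 0 6 2 4 1 3]
After op 3 (in_shuffle): [2 5 4 0 1 6 3]
After op 4 (in_shuffle): [0 2 1 5 6 4 3]
Card 1 is at position 2.

Answer: 2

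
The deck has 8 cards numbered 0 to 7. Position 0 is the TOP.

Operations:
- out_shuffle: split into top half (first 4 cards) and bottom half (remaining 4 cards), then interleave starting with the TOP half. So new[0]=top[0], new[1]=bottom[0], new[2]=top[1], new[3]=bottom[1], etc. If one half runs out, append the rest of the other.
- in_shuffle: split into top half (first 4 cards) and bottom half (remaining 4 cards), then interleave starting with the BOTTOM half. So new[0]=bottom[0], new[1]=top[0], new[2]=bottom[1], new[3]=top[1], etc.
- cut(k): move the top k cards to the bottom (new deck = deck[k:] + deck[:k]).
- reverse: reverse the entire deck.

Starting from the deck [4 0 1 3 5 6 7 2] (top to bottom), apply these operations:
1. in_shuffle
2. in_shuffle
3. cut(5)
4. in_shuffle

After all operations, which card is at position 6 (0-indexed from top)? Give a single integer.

After op 1 (in_shuffle): [5 4 6 0 7 1 2 3]
After op 2 (in_shuffle): [7 5 1 4 2 6 3 0]
After op 3 (cut(5)): [6 3 0 7 5 1 4 2]
After op 4 (in_shuffle): [5 6 1 3 4 0 2 7]
Position 6: card 2.

Answer: 2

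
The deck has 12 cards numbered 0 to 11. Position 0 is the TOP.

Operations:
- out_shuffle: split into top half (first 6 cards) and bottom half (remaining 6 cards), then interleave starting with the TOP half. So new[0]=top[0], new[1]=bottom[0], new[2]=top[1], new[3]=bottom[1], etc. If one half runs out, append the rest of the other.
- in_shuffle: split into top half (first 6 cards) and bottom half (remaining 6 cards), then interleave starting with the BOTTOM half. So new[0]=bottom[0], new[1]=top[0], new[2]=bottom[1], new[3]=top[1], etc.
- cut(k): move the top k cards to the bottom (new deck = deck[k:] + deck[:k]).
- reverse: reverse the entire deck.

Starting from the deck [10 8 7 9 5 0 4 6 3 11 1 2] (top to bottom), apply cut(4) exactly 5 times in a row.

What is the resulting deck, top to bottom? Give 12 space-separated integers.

Answer: 3 11 1 2 10 8 7 9 5 0 4 6

Derivation:
After op 1 (cut(4)): [5 0 4 6 3 11 1 2 10 8 7 9]
After op 2 (cut(4)): [3 11 1 2 10 8 7 9 5 0 4 6]
After op 3 (cut(4)): [10 8 7 9 5 0 4 6 3 11 1 2]
After op 4 (cut(4)): [5 0 4 6 3 11 1 2 10 8 7 9]
After op 5 (cut(4)): [3 11 1 2 10 8 7 9 5 0 4 6]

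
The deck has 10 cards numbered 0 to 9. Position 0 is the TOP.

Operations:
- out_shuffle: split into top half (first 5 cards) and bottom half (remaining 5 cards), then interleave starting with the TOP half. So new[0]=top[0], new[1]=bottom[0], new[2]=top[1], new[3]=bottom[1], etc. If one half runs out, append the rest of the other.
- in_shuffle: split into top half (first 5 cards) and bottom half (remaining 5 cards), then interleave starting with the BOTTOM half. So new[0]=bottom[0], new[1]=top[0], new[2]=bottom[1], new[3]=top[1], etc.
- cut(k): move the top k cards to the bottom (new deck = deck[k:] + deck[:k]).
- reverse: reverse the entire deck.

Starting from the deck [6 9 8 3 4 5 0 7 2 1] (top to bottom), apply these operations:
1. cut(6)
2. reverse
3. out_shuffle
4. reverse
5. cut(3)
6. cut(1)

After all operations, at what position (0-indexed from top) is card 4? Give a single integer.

After op 1 (cut(6)): [0 7 2 1 6 9 8 3 4 5]
After op 2 (reverse): [5 4 3 8 9 6 1 2 7 0]
After op 3 (out_shuffle): [5 6 4 1 3 2 8 7 9 0]
After op 4 (reverse): [0 9 7 8 2 3 1 4 6 5]
After op 5 (cut(3)): [8 2 3 1 4 6 5 0 9 7]
After op 6 (cut(1)): [2 3 1 4 6 5 0 9 7 8]
Card 4 is at position 3.

Answer: 3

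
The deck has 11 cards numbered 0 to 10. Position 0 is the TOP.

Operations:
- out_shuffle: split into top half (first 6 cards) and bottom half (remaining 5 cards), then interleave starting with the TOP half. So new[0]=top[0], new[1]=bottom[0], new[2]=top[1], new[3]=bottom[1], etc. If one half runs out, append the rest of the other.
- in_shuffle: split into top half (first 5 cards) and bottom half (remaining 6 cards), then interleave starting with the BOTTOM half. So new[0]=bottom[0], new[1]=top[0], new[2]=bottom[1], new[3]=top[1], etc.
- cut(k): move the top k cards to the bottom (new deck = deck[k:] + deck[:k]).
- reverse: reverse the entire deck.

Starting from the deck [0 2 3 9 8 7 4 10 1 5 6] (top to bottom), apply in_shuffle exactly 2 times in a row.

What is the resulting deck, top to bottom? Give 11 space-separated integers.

After op 1 (in_shuffle): [7 0 4 2 10 3 1 9 5 8 6]
After op 2 (in_shuffle): [3 7 1 0 9 4 5 2 8 10 6]

Answer: 3 7 1 0 9 4 5 2 8 10 6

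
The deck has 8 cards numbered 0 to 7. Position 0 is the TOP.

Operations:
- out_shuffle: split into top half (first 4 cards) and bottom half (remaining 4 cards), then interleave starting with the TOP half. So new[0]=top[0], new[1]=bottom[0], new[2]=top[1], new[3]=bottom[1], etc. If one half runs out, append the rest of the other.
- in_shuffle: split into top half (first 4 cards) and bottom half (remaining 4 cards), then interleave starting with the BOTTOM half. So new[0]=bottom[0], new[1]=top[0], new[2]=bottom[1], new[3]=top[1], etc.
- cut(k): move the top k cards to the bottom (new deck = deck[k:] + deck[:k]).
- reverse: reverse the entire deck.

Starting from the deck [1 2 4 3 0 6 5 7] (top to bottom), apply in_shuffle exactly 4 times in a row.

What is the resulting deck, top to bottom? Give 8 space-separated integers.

After op 1 (in_shuffle): [0 1 6 2 5 4 7 3]
After op 2 (in_shuffle): [5 0 4 1 7 6 3 2]
After op 3 (in_shuffle): [7 5 6 0 3 4 2 1]
After op 4 (in_shuffle): [3 7 4 5 2 6 1 0]

Answer: 3 7 4 5 2 6 1 0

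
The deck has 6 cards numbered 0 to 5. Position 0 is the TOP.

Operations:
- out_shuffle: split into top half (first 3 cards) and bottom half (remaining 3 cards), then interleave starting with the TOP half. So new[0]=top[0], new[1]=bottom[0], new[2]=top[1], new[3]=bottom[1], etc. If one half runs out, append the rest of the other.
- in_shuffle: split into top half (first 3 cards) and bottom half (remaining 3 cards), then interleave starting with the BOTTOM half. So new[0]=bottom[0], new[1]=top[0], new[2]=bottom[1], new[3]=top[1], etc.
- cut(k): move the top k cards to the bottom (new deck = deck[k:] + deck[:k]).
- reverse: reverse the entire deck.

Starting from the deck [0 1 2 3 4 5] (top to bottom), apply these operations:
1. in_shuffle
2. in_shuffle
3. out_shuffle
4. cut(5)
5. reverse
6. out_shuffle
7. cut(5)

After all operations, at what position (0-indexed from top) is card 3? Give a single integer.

Answer: 5

Derivation:
After op 1 (in_shuffle): [3 0 4 1 5 2]
After op 2 (in_shuffle): [1 3 5 0 2 4]
After op 3 (out_shuffle): [1 0 3 2 5 4]
After op 4 (cut(5)): [4 1 0 3 2 5]
After op 5 (reverse): [5 2 3 0 1 4]
After op 6 (out_shuffle): [5 0 2 1 3 4]
After op 7 (cut(5)): [4 5 0 2 1 3]
Card 3 is at position 5.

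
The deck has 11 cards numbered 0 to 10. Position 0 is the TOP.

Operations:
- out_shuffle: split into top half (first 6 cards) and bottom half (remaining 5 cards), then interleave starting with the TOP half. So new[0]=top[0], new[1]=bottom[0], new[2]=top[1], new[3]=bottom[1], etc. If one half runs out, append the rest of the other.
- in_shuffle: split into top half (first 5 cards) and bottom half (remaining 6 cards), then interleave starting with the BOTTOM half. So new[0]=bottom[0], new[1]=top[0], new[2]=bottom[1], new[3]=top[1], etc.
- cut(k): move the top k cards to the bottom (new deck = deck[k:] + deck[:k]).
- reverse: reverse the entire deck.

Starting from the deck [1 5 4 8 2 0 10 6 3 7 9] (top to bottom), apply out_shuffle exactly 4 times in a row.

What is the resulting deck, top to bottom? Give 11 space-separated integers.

Answer: 1 7 6 0 8 5 9 3 10 2 4

Derivation:
After op 1 (out_shuffle): [1 10 5 6 4 3 8 7 2 9 0]
After op 2 (out_shuffle): [1 8 10 7 5 2 6 9 4 0 3]
After op 3 (out_shuffle): [1 6 8 9 10 4 7 0 5 3 2]
After op 4 (out_shuffle): [1 7 6 0 8 5 9 3 10 2 4]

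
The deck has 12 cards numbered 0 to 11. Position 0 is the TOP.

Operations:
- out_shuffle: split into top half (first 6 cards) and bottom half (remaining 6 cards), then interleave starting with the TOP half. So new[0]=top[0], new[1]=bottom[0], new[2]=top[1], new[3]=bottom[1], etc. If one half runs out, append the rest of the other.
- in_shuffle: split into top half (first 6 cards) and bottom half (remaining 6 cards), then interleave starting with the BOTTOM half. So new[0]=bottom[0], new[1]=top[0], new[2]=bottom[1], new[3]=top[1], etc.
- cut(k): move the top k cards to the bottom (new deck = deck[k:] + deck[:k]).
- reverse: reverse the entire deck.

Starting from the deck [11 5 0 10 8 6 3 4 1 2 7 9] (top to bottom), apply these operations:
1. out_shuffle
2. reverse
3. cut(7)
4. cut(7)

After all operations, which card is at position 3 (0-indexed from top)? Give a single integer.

Answer: 10

Derivation:
After op 1 (out_shuffle): [11 3 5 4 0 1 10 2 8 7 6 9]
After op 2 (reverse): [9 6 7 8 2 10 1 0 4 5 3 11]
After op 3 (cut(7)): [0 4 5 3 11 9 6 7 8 2 10 1]
After op 4 (cut(7)): [7 8 2 10 1 0 4 5 3 11 9 6]
Position 3: card 10.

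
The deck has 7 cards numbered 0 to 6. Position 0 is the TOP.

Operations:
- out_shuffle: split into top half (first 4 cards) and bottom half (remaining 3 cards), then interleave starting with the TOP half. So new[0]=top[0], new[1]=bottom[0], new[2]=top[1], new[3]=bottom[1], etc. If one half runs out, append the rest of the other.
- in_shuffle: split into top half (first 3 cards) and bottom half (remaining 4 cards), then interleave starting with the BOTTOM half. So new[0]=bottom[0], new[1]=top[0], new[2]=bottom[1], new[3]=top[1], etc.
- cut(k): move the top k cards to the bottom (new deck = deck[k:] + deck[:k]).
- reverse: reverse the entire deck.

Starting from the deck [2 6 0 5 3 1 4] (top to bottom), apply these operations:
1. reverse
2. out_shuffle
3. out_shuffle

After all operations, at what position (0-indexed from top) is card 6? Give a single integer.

After op 1 (reverse): [4 1 3 5 0 6 2]
After op 2 (out_shuffle): [4 0 1 6 3 2 5]
After op 3 (out_shuffle): [4 3 0 2 1 5 6]
Card 6 is at position 6.

Answer: 6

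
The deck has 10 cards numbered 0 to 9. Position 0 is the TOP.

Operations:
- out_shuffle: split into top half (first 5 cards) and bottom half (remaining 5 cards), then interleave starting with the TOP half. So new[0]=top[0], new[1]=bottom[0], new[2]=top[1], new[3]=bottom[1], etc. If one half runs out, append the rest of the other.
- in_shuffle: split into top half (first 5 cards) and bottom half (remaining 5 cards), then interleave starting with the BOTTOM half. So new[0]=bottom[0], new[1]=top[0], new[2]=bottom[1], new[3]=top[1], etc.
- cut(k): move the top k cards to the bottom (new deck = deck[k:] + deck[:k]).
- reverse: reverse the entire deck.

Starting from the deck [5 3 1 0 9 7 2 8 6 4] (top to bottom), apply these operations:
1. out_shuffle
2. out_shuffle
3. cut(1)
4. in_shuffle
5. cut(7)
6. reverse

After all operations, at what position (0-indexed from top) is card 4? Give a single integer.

After op 1 (out_shuffle): [5 7 3 2 1 8 0 6 9 4]
After op 2 (out_shuffle): [5 8 7 0 3 6 2 9 1 4]
After op 3 (cut(1)): [8 7 0 3 6 2 9 1 4 5]
After op 4 (in_shuffle): [2 8 9 7 1 0 4 3 5 6]
After op 5 (cut(7)): [3 5 6 2 8 9 7 1 0 4]
After op 6 (reverse): [4 0 1 7 9 8 2 6 5 3]
Card 4 is at position 0.

Answer: 0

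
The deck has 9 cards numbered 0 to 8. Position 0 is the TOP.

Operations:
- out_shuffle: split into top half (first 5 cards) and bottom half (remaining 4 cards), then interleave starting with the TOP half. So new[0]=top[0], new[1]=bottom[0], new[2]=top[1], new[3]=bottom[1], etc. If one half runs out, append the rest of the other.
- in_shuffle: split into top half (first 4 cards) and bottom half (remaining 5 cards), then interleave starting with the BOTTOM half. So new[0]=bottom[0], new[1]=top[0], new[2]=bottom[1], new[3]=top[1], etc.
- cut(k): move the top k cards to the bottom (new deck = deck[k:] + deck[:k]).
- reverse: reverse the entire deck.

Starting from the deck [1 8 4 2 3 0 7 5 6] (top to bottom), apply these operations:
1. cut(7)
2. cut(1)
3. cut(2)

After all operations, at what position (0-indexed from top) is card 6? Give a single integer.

Answer: 7

Derivation:
After op 1 (cut(7)): [5 6 1 8 4 2 3 0 7]
After op 2 (cut(1)): [6 1 8 4 2 3 0 7 5]
After op 3 (cut(2)): [8 4 2 3 0 7 5 6 1]
Card 6 is at position 7.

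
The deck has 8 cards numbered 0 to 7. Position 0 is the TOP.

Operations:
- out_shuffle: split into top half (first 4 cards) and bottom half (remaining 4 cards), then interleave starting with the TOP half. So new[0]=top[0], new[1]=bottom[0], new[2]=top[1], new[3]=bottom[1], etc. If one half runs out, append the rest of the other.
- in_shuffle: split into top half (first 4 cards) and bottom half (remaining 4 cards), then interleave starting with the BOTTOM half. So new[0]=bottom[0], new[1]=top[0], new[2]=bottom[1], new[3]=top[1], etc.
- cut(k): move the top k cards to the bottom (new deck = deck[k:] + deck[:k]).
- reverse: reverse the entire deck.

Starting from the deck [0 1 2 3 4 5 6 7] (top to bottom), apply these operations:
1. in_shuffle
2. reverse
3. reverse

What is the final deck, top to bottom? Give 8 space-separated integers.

Answer: 4 0 5 1 6 2 7 3

Derivation:
After op 1 (in_shuffle): [4 0 5 1 6 2 7 3]
After op 2 (reverse): [3 7 2 6 1 5 0 4]
After op 3 (reverse): [4 0 5 1 6 2 7 3]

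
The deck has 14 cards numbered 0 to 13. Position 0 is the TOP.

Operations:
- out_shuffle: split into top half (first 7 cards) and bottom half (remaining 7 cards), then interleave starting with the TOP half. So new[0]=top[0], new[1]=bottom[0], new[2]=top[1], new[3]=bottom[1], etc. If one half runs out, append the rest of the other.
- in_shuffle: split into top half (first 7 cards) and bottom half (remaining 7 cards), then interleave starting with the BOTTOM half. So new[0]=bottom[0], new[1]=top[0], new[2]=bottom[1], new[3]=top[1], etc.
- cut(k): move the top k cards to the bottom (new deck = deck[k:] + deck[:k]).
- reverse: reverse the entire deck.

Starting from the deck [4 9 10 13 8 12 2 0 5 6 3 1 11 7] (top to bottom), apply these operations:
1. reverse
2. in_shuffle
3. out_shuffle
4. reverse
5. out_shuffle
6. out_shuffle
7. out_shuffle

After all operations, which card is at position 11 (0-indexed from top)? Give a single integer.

After op 1 (reverse): [7 11 1 3 6 5 0 2 12 8 13 10 9 4]
After op 2 (in_shuffle): [2 7 12 11 8 1 13 3 10 6 9 5 4 0]
After op 3 (out_shuffle): [2 3 7 10 12 6 11 9 8 5 1 4 13 0]
After op 4 (reverse): [0 13 4 1 5 8 9 11 6 12 10 7 3 2]
After op 5 (out_shuffle): [0 11 13 6 4 12 1 10 5 7 8 3 9 2]
After op 6 (out_shuffle): [0 10 11 5 13 7 6 8 4 3 12 9 1 2]
After op 7 (out_shuffle): [0 8 10 4 11 3 5 12 13 9 7 1 6 2]
Position 11: card 1.

Answer: 1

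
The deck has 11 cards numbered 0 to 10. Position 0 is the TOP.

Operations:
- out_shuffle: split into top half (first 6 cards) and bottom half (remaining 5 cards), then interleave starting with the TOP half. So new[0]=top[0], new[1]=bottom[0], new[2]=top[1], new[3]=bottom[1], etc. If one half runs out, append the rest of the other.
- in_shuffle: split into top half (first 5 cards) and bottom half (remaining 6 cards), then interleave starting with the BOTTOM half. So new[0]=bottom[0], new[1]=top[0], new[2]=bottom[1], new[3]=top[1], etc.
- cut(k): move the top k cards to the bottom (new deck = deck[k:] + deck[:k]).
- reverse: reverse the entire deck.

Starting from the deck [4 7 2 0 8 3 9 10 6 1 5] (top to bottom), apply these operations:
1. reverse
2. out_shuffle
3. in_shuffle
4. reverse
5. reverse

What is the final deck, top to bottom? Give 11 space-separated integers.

After op 1 (reverse): [5 1 6 10 9 3 8 0 2 7 4]
After op 2 (out_shuffle): [5 8 1 0 6 2 10 7 9 4 3]
After op 3 (in_shuffle): [2 5 10 8 7 1 9 0 4 6 3]
After op 4 (reverse): [3 6 4 0 9 1 7 8 10 5 2]
After op 5 (reverse): [2 5 10 8 7 1 9 0 4 6 3]

Answer: 2 5 10 8 7 1 9 0 4 6 3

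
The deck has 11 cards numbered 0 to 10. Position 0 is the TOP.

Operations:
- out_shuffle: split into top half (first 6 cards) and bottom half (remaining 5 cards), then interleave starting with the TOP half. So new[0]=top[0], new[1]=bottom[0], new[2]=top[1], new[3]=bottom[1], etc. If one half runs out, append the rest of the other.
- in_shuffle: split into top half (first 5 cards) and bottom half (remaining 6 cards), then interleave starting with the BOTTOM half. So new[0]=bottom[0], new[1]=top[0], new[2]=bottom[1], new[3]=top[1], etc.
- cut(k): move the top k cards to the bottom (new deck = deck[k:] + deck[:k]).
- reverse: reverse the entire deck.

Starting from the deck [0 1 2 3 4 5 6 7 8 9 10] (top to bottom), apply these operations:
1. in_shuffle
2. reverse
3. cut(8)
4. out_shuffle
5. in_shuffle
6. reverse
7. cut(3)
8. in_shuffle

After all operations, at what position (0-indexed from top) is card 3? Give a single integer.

Answer: 9

Derivation:
After op 1 (in_shuffle): [5 0 6 1 7 2 8 3 9 4 10]
After op 2 (reverse): [10 4 9 3 8 2 7 1 6 0 5]
After op 3 (cut(8)): [6 0 5 10 4 9 3 8 2 7 1]
After op 4 (out_shuffle): [6 3 0 8 5 2 10 7 4 1 9]
After op 5 (in_shuffle): [2 6 10 3 7 0 4 8 1 5 9]
After op 6 (reverse): [9 5 1 8 4 0 7 3 10 6 2]
After op 7 (cut(3)): [8 4 0 7 3 10 6 2 9 5 1]
After op 8 (in_shuffle): [10 8 6 4 2 0 9 7 5 3 1]
Card 3 is at position 9.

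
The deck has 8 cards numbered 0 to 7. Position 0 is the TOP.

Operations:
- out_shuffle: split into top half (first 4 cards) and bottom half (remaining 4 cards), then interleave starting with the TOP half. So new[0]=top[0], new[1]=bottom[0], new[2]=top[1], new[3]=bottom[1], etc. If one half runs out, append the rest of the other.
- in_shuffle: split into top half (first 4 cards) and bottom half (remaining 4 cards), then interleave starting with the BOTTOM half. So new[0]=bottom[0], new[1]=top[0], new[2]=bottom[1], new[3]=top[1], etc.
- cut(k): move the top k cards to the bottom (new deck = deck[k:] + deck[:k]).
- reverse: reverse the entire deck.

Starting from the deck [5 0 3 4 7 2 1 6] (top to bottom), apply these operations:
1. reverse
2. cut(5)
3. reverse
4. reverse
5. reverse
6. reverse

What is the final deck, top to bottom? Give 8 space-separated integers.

After op 1 (reverse): [6 1 2 7 4 3 0 5]
After op 2 (cut(5)): [3 0 5 6 1 2 7 4]
After op 3 (reverse): [4 7 2 1 6 5 0 3]
After op 4 (reverse): [3 0 5 6 1 2 7 4]
After op 5 (reverse): [4 7 2 1 6 5 0 3]
After op 6 (reverse): [3 0 5 6 1 2 7 4]

Answer: 3 0 5 6 1 2 7 4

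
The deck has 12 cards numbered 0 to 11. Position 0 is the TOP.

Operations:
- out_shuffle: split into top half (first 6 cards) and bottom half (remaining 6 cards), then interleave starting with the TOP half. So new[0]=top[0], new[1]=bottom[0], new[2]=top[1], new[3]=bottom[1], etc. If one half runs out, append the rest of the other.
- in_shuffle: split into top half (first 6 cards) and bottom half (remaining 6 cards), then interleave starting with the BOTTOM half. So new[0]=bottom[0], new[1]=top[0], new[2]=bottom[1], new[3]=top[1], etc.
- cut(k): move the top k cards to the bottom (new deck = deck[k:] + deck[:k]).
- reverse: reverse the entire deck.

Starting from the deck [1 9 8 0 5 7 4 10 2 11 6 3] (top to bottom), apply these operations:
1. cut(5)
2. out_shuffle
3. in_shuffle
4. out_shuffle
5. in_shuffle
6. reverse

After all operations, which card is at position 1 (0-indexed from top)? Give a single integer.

Answer: 9

Derivation:
After op 1 (cut(5)): [7 4 10 2 11 6 3 1 9 8 0 5]
After op 2 (out_shuffle): [7 3 4 1 10 9 2 8 11 0 6 5]
After op 3 (in_shuffle): [2 7 8 3 11 4 0 1 6 10 5 9]
After op 4 (out_shuffle): [2 0 7 1 8 6 3 10 11 5 4 9]
After op 5 (in_shuffle): [3 2 10 0 11 7 5 1 4 8 9 6]
After op 6 (reverse): [6 9 8 4 1 5 7 11 0 10 2 3]
Position 1: card 9.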